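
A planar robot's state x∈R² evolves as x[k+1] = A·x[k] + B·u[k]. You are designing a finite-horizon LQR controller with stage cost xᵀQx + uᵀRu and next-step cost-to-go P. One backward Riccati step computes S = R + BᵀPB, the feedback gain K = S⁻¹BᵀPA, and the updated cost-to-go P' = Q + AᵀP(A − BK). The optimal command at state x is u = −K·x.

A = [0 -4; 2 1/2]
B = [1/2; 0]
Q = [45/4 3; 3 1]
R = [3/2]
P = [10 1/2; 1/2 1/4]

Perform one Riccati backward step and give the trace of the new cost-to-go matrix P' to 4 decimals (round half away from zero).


72.4961

BᵀP = [5.0000 0.2500]
S = R + BᵀPB = [3/2] + [2.5000] = [4.0000]
BᵀPA = [0.5000 -19.8750]
K = S⁻¹·BᵀPA = [0.1250 -4.9688]
A−BK = [-0.0625 -1.5156; 2.0000 0.5000]
AᵀP(A−BK) = [0.9375 -1.2656; -1.2656 59.3086]
P' = Q + AᵀP(A−BK) = [12.1875 1.7344; 1.7344 60.3086]
tr(P') = 72.4961


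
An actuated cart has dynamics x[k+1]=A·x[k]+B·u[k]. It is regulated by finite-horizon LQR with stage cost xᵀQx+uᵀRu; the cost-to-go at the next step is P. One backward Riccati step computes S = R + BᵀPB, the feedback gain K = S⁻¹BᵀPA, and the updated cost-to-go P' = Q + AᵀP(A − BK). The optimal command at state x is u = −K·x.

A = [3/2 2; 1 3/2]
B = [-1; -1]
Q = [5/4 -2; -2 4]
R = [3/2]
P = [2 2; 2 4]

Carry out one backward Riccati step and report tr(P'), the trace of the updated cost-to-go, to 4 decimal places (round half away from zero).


11.0978

BᵀP = [-4.0000 -6.0000]
S = R + BᵀPB = [3/2] + [10.0000] = [11.5000]
BᵀPA = [-12.0000 -17.0000]
K = S⁻¹·BᵀPA = [-1.0435 -1.4783]
A−BK = [0.4565 0.5217; -0.0435 0.0217]
AᵀP(A−BK) = [1.9783 2.7609; 2.7609 3.8696]
P' = Q + AᵀP(A−BK) = [3.2283 0.7609; 0.7609 7.8696]
tr(P') = 11.0978


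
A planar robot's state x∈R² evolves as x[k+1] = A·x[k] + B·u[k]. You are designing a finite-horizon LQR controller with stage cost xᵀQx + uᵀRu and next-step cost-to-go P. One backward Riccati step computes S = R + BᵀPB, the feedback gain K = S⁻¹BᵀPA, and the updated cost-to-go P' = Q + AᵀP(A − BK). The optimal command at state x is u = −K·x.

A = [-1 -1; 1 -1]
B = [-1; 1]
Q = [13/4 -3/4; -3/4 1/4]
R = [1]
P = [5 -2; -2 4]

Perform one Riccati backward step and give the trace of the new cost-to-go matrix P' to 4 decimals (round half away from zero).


BᵀP = [-7.0000 6.0000]
S = R + BᵀPB = [1] + [13.0000] = [14.0000]
BᵀPA = [13.0000 1.0000]
K = S⁻¹·BᵀPA = [0.9286 0.0714]
A−BK = [-0.0714 -0.9286; 0.0714 -1.0714]
AᵀP(A−BK) = [0.9286 0.0714; 0.0714 4.9286]
P' = Q + AᵀP(A−BK) = [4.1786 -0.6786; -0.6786 5.1786]
tr(P') = 9.3571

9.3571


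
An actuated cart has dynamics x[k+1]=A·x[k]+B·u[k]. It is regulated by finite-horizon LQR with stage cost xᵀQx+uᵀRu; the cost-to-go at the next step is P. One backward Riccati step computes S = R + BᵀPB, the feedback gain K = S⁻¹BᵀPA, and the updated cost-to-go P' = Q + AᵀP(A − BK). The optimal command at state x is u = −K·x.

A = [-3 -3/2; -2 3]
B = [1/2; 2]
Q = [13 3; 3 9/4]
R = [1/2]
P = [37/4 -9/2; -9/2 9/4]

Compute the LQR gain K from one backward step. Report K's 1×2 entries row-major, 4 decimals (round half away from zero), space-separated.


3.0667 4.7333

BᵀP = [-4.3750 2.2500]
S = R + BᵀPB = [1/2] + [2.3125] = [2.8125]
BᵀPA = [8.6250 13.3125]
K = S⁻¹·BᵀPA = [3.0667 4.7333]
A−BK = [-4.5333 -3.8667; -8.1333 -6.4667]
AᵀP(A−BK) = [11.8000 14.3000; 14.3000 18.5500]
P' = Q + AᵀP(A−BK) = [24.8000 17.3000; 17.3000 20.8000]
tr(P') = 45.6000


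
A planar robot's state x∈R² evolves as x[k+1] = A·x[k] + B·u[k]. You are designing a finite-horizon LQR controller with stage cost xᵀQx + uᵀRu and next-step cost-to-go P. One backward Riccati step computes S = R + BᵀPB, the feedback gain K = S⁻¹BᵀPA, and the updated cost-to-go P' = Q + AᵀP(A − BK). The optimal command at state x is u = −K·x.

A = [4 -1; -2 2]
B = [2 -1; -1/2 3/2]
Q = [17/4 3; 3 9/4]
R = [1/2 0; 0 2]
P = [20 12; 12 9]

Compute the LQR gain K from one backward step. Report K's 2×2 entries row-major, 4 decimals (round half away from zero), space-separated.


BᵀP = [34.0000 19.5000; -2.0000 1.5000]
S = R + BᵀPB = [1/2 0; 0 2] + [58.2500 -4.7500; -4.7500 4.2500] = [58.7500 -4.7500; -4.7500 6.2500]
BᵀPA = [97.0000 5.0000; -11.0000 5.0000]
K = S⁻¹·BᵀPA = [1.6075 0.1596; -0.5383 0.9213]
A−BK = [0.2466 -0.3979; -0.3888 0.6979]
AᵀP(A−BK) = [2.1473 -1.3464; -1.3464 2.5956]
P' = Q + AᵀP(A−BK) = [6.3973 1.6536; 1.6536 4.8456]
tr(P') = 11.2428

1.6075 0.1596 -0.5383 0.9213


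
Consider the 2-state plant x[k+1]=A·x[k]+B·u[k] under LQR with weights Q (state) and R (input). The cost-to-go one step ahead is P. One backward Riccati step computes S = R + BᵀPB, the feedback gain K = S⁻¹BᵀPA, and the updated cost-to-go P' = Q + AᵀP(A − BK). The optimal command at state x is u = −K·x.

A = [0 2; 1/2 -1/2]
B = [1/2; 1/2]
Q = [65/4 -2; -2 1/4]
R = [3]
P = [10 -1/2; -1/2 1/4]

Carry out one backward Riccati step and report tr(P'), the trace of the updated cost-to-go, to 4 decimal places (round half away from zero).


BᵀP = [4.7500 -0.1250]
S = R + BᵀPB = [3] + [2.3125] = [5.3125]
BᵀPA = [-0.0625 9.5625]
K = S⁻¹·BᵀPA = [-0.0118 1.8000]
A−BK = [0.0059 1.1000; 0.5059 -1.4000]
AᵀP(A−BK) = [0.0618 -0.4500; -0.4500 23.8500]
P' = Q + AᵀP(A−BK) = [16.3118 -2.4500; -2.4500 24.1000]
tr(P') = 40.4118

40.4118


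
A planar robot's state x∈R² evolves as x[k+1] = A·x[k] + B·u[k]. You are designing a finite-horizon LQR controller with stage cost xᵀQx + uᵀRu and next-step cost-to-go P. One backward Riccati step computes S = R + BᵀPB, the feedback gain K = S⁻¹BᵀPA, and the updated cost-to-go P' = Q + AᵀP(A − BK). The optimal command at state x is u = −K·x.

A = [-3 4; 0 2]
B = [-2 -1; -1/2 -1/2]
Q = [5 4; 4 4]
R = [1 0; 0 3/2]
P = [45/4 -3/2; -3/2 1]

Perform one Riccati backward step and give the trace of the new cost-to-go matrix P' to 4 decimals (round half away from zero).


BᵀP = [-21.7500 2.5000; -10.5000 1.0000]
S = R + BᵀPB = [1 0; 0 3/2] + [42.2500 20.5000; 20.5000 10.0000] = [43.2500 20.5000; 20.5000 11.5000]
BᵀPA = [65.2500 -82.0000; 31.5000 -40.0000]
K = S⁻¹·BᵀPA = [1.3566 -1.5948; 0.3209 -0.6353]
A−BK = [0.0340 0.1750; 0.8387 0.8849]
AᵀP(A−BK) = [2.6256 -1.9254; -1.9254 3.8120]
P' = Q + AᵀP(A−BK) = [7.6256 2.0746; 2.0746 7.8120]
tr(P') = 15.4376

15.4376


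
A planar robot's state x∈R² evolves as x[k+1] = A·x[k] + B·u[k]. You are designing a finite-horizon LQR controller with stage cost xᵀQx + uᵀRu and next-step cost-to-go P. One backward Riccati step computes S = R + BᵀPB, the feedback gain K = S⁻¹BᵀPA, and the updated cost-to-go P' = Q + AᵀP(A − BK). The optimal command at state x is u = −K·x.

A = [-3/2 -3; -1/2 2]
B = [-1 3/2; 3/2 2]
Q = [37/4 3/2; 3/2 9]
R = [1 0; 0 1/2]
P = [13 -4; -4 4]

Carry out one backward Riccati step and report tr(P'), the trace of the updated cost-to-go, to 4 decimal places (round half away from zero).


BᵀP = [-19.0000 10.0000; 11.5000 2.0000]
S = R + BᵀPB = [1 0; 0 1/2] + [34.0000 -8.5000; -8.5000 21.2500] = [35.0000 -8.5000; -8.5000 21.7500]
BᵀPA = [23.5000 77.0000; -18.2500 -30.5000]
K = S⁻¹·BᵀPA = [0.5167 2.0544; -0.6372 -0.5994]
A−BK = [-0.0276 -0.0464; -0.0007 0.1172]
AᵀP(A−BK) = [0.4797 1.2816; 1.2816 4.5269]
P' = Q + AᵀP(A−BK) = [9.7297 2.7816; 2.7816 13.5269]
tr(P') = 23.2565

23.2565


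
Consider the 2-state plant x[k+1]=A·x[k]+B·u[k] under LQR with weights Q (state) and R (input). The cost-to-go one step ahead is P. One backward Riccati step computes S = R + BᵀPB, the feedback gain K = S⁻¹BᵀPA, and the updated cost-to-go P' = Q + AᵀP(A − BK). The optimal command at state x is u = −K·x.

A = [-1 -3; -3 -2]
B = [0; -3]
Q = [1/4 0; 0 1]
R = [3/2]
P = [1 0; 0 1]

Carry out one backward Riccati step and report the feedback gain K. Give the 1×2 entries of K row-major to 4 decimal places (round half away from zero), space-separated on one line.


BᵀP = [0.0000 -3.0000]
S = R + BᵀPB = [3/2] + [9.0000] = [10.5000]
BᵀPA = [9.0000 6.0000]
K = S⁻¹·BᵀPA = [0.8571 0.5714]
A−BK = [-1.0000 -3.0000; -0.4286 -0.2857]
AᵀP(A−BK) = [2.2857 3.8571; 3.8571 9.5714]
P' = Q + AᵀP(A−BK) = [2.5357 3.8571; 3.8571 10.5714]
tr(P') = 13.1071

0.8571 0.5714


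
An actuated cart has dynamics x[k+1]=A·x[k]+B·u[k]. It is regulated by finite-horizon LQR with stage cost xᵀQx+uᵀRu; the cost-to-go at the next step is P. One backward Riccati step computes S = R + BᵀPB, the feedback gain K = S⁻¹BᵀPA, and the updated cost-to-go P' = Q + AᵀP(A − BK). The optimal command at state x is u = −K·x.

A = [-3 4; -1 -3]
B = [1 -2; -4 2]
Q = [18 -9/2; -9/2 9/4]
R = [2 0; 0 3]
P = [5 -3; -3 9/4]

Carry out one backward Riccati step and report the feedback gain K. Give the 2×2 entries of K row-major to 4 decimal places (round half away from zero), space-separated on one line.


-0.0232 0.7345 0.6456 -0.9446

BᵀP = [17.0000 -12.0000; -16.0000 10.5000]
S = R + BᵀPB = [2 0; 0 3] + [65.0000 -58.0000; -58.0000 53.0000] = [67.0000 -58.0000; -58.0000 56.0000]
BᵀPA = [-39.0000 104.0000; 37.5000 -95.5000]
K = S⁻¹·BᵀPA = [-0.0232 0.7345; 0.6456 -0.9446]
A−BK = [-1.6856 1.3763; -2.3840 1.8273]
AᵀP(A−BK) = [4.1347 -4.1811; -4.1811 5.6501]
P' = Q + AᵀP(A−BK) = [22.1347 -8.6811; -8.6811 7.9001]
tr(P') = 30.0348


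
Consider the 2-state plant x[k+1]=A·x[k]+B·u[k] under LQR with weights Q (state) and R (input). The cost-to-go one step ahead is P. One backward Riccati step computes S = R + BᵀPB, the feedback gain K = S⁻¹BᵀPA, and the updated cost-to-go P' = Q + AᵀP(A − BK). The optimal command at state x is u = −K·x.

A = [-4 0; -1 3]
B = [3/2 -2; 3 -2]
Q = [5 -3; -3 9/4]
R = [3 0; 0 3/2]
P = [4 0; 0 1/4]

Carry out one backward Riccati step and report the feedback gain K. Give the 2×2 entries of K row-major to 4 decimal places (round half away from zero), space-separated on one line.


BᵀP = [6.0000 0.7500; -8.0000 -0.5000]
S = R + BᵀPB = [3 0; 0 3/2] + [11.2500 -13.5000; -13.5000 17.0000] = [14.2500 -13.5000; -13.5000 18.5000]
BᵀPA = [-24.7500 2.2500; 32.5000 -1.5000]
K = S⁻¹·BᵀPA = [-0.2350 0.2627; 1.5853 0.1106]
A−BK = [-0.4770 -0.1728; 2.8756 2.4332]
AᵀP(A−BK) = [6.9124 2.1567; 2.1567 1.8249]
P' = Q + AᵀP(A−BK) = [11.9124 -0.8433; -0.8433 4.0749]
tr(P') = 15.9873

-0.2350 0.2627 1.5853 0.1106


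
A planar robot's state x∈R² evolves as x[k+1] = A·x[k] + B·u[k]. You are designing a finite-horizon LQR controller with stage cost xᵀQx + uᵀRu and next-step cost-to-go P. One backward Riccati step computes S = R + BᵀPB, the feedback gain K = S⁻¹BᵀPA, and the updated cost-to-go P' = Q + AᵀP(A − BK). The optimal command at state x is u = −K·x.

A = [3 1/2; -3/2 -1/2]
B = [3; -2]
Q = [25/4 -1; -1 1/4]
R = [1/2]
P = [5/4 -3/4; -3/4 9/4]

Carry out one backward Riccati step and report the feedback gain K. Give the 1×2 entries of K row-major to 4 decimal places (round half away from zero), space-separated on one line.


BᵀP = [5.2500 -6.7500]
S = R + BᵀPB = [1/2] + [29.2500] = [29.7500]
BᵀPA = [25.8750 6.0000]
K = S⁻¹·BᵀPA = [0.8697 0.2017]
A−BK = [0.3908 -0.1050; 0.2395 -0.0966]
AᵀP(A−BK) = [0.5578 0.0315; 0.0315 0.0399]
P' = Q + AᵀP(A−BK) = [6.8078 -0.9685; -0.9685 0.2899]
tr(P') = 7.0977

0.8697 0.2017


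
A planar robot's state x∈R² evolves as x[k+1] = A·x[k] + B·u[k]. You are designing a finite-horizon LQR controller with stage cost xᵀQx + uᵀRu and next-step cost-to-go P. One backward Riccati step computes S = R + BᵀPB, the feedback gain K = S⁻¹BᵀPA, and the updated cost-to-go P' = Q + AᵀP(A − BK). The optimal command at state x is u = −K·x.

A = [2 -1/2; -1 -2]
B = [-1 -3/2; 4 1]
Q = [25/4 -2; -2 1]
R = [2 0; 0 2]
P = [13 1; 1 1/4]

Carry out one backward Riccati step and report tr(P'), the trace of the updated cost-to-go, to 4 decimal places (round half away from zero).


11.5681

BᵀP = [-9.0000 0.0000; -18.5000 -1.2500]
S = R + BᵀPB = [2 0; 0 2] + [9.0000 13.5000; 13.5000 26.5000] = [11.0000 13.5000; 13.5000 28.5000]
BᵀPA = [-18.0000 4.5000; -35.7500 11.7500]
K = S⁻¹·BᵀPA = [-0.2314 -0.2314; -1.1448 0.5219]
A−BK = [0.0514 0.0514; 1.0705 -1.5962]
AᵀP(A−BK) = [3.1590 -1.5076; -1.5076 1.1590]
P' = Q + AᵀP(A−BK) = [9.4090 -3.5076; -3.5076 2.1590]
tr(P') = 11.5681


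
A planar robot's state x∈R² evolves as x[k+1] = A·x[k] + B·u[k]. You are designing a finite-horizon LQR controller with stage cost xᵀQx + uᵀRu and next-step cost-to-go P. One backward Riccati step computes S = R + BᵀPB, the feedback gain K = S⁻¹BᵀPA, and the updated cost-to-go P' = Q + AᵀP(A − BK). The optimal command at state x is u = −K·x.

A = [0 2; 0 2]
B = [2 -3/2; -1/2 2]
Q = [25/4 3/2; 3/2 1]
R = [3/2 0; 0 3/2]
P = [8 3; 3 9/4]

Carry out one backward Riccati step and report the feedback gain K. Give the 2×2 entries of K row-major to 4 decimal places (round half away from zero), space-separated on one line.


BᵀP = [14.5000 4.8750; -6.0000 0.0000]
S = R + BᵀPB = [3/2 0; 0 3/2] + [26.5625 -12.0000; -12.0000 9.0000] = [28.0625 -12.0000; -12.0000 10.5000]
BᵀPA = [0.0000 38.7500; 0.0000 -12.0000]
K = S⁻¹·BᵀPA = [0.0000 1.7449; 0.0000 0.8513]
A−BK = [0.0000 -0.2128; 0.0000 1.1699]
AᵀP(A−BK) = [0.0000 0.0000; 0.0000 7.6017]
P' = Q + AᵀP(A−BK) = [6.2500 1.5000; 1.5000 8.6017]
tr(P') = 14.8517

0.0000 1.7449 0.0000 0.8513


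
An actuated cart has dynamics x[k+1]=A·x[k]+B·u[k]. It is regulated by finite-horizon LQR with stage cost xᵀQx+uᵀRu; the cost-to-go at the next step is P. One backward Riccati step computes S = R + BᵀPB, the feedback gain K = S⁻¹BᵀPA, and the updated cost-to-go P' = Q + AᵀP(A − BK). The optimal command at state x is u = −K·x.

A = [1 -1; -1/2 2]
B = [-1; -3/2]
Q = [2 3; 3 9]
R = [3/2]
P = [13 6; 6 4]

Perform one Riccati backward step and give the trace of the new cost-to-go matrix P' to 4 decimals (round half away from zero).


BᵀP = [-22.0000 -12.0000]
S = R + BᵀPB = [3/2] + [40.0000] = [41.5000]
BᵀPA = [-16.0000 -2.0000]
K = S⁻¹·BᵀPA = [-0.3855 -0.0482]
A−BK = [0.6145 -1.0482; -1.0783 1.9277]
AᵀP(A−BK) = [1.8313 -2.7711; -2.7711 4.9036]
P' = Q + AᵀP(A−BK) = [3.8313 0.2289; 0.2289 13.9036]
tr(P') = 17.7349

17.7349


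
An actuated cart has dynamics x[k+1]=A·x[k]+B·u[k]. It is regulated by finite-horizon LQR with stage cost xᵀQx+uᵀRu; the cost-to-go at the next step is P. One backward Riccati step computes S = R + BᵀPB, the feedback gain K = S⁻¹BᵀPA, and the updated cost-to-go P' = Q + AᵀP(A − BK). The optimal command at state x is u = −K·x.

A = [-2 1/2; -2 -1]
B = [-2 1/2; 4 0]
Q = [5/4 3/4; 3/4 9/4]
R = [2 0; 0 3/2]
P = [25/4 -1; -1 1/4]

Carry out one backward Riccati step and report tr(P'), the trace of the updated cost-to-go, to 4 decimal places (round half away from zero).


5.9428

BᵀP = [-16.5000 3.0000; 3.1250 -0.5000]
S = R + BᵀPB = [2 0; 0 3/2] + [45.0000 -8.2500; -8.2500 1.5625] = [47.0000 -8.2500; -8.2500 3.0625]
BᵀPA = [27.0000 -11.2500; -5.2500 2.0625]
K = S⁻¹·BᵀPA = [0.5189 -0.2298; -0.3163 0.0544]
A−BK = [-0.8040 0.0132; -4.0758 -0.0807]
AᵀP(A−BK) = [2.3278 -0.2595; -0.2595 0.1149]
P' = Q + AᵀP(A−BK) = [3.5778 0.4905; 0.4905 2.3649]
tr(P') = 5.9428


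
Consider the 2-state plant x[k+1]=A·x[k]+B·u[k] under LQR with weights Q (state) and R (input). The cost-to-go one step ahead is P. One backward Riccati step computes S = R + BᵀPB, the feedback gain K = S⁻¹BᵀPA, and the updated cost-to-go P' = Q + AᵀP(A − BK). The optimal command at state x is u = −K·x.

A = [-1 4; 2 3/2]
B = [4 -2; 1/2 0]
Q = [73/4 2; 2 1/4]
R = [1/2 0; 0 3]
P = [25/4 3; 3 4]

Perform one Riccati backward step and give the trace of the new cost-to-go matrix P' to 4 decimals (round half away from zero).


31.1528

BᵀP = [26.5000 14.0000; -12.5000 -6.0000]
S = R + BᵀPB = [1/2 0; 0 3] + [113.0000 -53.0000; -53.0000 25.0000] = [113.5000 -53.0000; -53.0000 28.0000]
BᵀPA = [1.5000 127.0000; 0.5000 -59.0000]
K = S⁻¹·BᵀPA = [0.1856 1.1626; 0.3692 0.0935]
A−BK = [-1.0041 -0.4634; 1.9072 0.9187]
AᵀP(A−BK) = [9.7869 4.7093; 4.7093 2.8659]
P' = Q + AᵀP(A−BK) = [28.0369 6.7093; 6.7093 3.1159]
tr(P') = 31.1528


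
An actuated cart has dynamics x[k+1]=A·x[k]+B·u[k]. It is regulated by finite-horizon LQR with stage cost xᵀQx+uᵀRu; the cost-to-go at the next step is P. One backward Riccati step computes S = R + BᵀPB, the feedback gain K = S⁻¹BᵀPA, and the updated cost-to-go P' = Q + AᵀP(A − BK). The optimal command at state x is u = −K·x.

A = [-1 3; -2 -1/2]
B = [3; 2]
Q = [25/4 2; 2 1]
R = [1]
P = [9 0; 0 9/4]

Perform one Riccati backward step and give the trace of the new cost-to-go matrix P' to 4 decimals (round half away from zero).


24.4217

BᵀP = [27.0000 4.5000]
S = R + BᵀPB = [1] + [90.0000] = [91.0000]
BᵀPA = [-36.0000 78.7500]
K = S⁻¹·BᵀPA = [-0.3956 0.8654]
A−BK = [0.1868 0.4038; -1.2088 -2.2308]
AᵀP(A−BK) = [3.7582 6.4038; 6.4038 13.4135]
P' = Q + AᵀP(A−BK) = [10.0082 8.4038; 8.4038 14.4135]
tr(P') = 24.4217


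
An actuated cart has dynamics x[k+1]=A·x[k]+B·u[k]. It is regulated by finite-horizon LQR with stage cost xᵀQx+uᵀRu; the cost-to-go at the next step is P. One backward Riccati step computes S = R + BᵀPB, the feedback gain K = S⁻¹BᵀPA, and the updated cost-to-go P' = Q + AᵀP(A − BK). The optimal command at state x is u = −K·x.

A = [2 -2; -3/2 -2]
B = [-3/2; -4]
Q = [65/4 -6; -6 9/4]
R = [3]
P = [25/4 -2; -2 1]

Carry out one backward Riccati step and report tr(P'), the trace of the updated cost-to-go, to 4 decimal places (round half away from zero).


68.0879

BᵀP = [-1.3750 -1.0000]
S = R + BᵀPB = [3] + [6.0625] = [9.0625]
BᵀPA = [-1.2500 4.7500]
K = S⁻¹·BᵀPA = [-0.1379 0.5241]
A−BK = [1.7931 -1.2138; -2.0517 0.0966]
AᵀP(A−BK) = [39.0776 -19.3448; -19.3448 10.5103]
P' = Q + AᵀP(A−BK) = [55.3276 -25.3448; -25.3448 12.7603]
tr(P') = 68.0879


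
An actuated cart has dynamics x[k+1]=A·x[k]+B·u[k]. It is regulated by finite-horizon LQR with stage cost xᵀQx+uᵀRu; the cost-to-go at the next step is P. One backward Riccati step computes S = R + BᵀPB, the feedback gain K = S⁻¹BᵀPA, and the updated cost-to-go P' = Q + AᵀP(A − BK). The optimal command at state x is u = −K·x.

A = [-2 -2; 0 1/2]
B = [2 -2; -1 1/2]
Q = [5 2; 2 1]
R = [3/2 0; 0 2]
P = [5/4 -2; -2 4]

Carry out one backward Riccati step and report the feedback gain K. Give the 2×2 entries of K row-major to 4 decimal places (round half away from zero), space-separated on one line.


-0.3208 -0.4906 0.2358 0.3019

BᵀP = [4.5000 -8.0000; -3.5000 6.0000]
S = R + BᵀPB = [3/2 0; 0 2] + [17.0000 -13.0000; -13.0000 10.0000] = [18.5000 -13.0000; -13.0000 12.0000]
BᵀPA = [-9.0000 -13.0000; 7.0000 10.0000]
K = S⁻¹·BᵀPA = [-0.3208 -0.4906; 0.2358 0.3019]
A−BK = [-0.8868 -0.4151; -0.4387 -0.1415]
AᵀP(A−BK) = [0.4623 0.4717; 0.4717 0.6038]
P' = Q + AᵀP(A−BK) = [5.4623 2.4717; 2.4717 1.6038]
tr(P') = 7.0660


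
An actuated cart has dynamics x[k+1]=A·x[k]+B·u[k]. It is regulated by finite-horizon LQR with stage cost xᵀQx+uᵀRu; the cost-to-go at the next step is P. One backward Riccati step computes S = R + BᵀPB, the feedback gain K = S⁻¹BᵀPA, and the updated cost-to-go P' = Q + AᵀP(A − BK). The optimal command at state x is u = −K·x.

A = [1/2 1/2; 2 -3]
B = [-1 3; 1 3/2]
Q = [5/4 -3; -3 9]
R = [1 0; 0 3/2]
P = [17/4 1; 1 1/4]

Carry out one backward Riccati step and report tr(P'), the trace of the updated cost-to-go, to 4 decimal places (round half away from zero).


10.5334

BᵀP = [-3.2500 -0.7500; 14.2500 3.3750]
S = R + BᵀPB = [1 0; 0 3/2] + [2.5000 -10.8750; -10.8750 47.8125] = [3.5000 -10.8750; -10.8750 49.3125]
BᵀPA = [-3.1250 0.6250; 13.8750 -3.0000]
K = S⁻¹·BᵀPA = [-0.0591 -0.0332; 0.2683 -0.0682]
A−BK = [-0.3641 0.6713; 1.6566 -2.8645]
AᵀP(A−BK) = [0.1547 -0.0956; -0.0956 0.1288]
P' = Q + AᵀP(A−BK) = [1.4047 -3.0956; -3.0956 9.1288]
tr(P') = 10.5334


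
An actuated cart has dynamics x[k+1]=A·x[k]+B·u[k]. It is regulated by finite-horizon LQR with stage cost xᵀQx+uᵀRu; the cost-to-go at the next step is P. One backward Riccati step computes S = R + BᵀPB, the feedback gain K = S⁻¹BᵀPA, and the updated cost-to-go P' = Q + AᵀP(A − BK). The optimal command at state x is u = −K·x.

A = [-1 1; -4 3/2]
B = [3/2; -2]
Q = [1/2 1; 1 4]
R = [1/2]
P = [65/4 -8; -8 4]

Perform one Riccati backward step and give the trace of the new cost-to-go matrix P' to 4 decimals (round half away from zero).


BᵀP = [40.3750 -20.0000]
S = R + BᵀPB = [1/2] + [100.5625] = [101.0625]
BᵀPA = [39.6250 10.3750]
K = S⁻¹·BᵀPA = [0.3921 0.1027]
A−BK = [-1.5881 0.8460; -3.2158 1.7053]
AᵀP(A−BK) = [0.7137 -0.3179; -0.3179 0.1849]
P' = Q + AᵀP(A−BK) = [1.2137 0.6821; 0.6821 4.1849]
tr(P') = 5.3986

5.3986


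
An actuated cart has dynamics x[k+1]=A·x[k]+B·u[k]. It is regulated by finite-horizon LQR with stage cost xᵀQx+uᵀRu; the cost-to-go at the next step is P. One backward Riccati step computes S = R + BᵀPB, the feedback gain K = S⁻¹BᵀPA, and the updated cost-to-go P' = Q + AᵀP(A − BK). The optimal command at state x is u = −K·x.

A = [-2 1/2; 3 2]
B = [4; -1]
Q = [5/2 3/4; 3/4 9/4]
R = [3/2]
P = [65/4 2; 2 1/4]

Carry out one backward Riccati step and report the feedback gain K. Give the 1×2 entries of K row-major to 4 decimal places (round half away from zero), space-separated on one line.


BᵀP = [63.0000 7.7500]
S = R + BᵀPB = [3/2] + [244.2500] = [245.7500]
BᵀPA = [-102.7500 47.0000]
K = S⁻¹·BᵀPA = [-0.4181 0.1913]
A−BK = [-0.3276 -0.2650; 2.5819 2.1913]
AᵀP(A−BK) = [0.2894 -0.0989; -0.0989 0.0737]
P' = Q + AᵀP(A−BK) = [2.7894 0.6511; 0.6511 2.3237]
tr(P') = 5.1131

-0.4181 0.1913


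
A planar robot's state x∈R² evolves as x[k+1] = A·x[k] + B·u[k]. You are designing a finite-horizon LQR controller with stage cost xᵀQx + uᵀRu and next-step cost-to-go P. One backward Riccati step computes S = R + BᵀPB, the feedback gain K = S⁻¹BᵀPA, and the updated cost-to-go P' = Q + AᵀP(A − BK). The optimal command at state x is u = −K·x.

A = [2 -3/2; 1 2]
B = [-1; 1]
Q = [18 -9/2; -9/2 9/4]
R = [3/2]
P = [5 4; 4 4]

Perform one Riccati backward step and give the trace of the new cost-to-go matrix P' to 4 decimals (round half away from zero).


BᵀP = [-1.0000 0.0000]
S = R + BᵀPB = [3/2] + [1.0000] = [2.5000]
BᵀPA = [-2.0000 1.5000]
K = S⁻¹·BᵀPA = [-0.8000 0.6000]
A−BK = [1.2000 -0.9000; 1.8000 1.4000]
AᵀP(A−BK) = [38.4000 4.2000; 4.2000 2.3500]
P' = Q + AᵀP(A−BK) = [56.4000 -0.3000; -0.3000 4.6000]
tr(P') = 61.0000

61.0000


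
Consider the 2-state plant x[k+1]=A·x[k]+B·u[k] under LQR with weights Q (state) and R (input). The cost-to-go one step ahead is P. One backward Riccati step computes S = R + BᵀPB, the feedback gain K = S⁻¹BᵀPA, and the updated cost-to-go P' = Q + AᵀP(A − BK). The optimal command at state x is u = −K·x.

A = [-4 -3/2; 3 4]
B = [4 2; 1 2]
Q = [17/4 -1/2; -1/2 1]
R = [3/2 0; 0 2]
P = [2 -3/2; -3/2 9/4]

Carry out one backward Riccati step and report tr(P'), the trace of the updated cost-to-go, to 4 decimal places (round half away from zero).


BᵀP = [6.5000 -3.7500; 1.0000 1.5000]
S = R + BᵀPB = [3/2 0; 0 2] + [22.2500 5.5000; 5.5000 5.0000] = [23.7500 5.5000; 5.5000 7.0000]
BᵀPA = [-37.2500 -24.7500; 0.5000 4.5000]
K = S⁻¹·BᵀPA = [-1.9375 -1.4559; 1.5938 1.7868]
A−BK = [0.5625 0.7500; 1.7500 1.8824]
AᵀP(A−BK) = [15.2813 14.6250; 14.6250 14.4265]
P' = Q + AᵀP(A−BK) = [19.5313 14.1250; 14.1250 15.4265]
tr(P') = 34.9577

34.9577


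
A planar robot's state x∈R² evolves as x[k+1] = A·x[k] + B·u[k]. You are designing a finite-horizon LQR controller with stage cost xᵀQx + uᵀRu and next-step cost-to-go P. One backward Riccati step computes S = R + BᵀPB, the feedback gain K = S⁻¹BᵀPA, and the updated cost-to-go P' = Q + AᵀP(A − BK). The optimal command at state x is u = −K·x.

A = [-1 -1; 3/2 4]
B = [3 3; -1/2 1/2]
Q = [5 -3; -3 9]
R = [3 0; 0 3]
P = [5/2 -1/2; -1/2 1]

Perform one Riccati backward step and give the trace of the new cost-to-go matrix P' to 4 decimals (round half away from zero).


28.9796

BᵀP = [7.7500 -2.0000; 7.2500 -1.0000]
S = R + BᵀPB = [3 0; 0 3] + [24.2500 22.2500; 22.2500 21.2500] = [27.2500 22.2500; 22.2500 24.2500]
BᵀPA = [-10.7500 -15.7500; -8.7500 -11.2500]
K = S⁻¹·BᵀPA = [-0.3982 -0.7941; 0.0045 0.2647]
A−BK = [0.1810 0.5882; 1.2986 3.4706]
AᵀP(A−BK) = [2.0090 5.0294; 5.0294 12.9706]
P' = Q + AᵀP(A−BK) = [7.0090 2.0294; 2.0294 21.9706]
tr(P') = 28.9796


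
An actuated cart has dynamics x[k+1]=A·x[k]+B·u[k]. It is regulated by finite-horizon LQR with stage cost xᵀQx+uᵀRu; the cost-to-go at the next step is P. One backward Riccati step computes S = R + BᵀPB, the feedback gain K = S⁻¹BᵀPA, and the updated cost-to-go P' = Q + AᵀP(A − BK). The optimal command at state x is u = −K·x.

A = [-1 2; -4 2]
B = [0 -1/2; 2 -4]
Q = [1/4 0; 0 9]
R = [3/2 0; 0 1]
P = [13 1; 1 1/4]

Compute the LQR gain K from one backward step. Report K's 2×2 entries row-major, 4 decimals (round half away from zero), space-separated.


0.0231 -0.4971 1.3526 -2.0809

BᵀP = [2.0000 0.5000; -10.5000 -1.5000]
S = R + BᵀPB = [3/2 0; 0 1] + [1.0000 -3.0000; -3.0000 11.2500] = [2.5000 -3.0000; -3.0000 12.2500]
BᵀPA = [-4.0000 5.0000; 16.5000 -24.0000]
K = S⁻¹·BᵀPA = [0.0231 -0.4971; 1.3526 -2.0809]
A−BK = [-0.3237 0.9595; 1.3642 -5.3295]
AᵀP(A−BK) = [2.7746 -5.6532; -5.6532 13.5434]
P' = Q + AᵀP(A−BK) = [3.0246 -5.6532; -5.6532 22.5434]
tr(P') = 25.5679


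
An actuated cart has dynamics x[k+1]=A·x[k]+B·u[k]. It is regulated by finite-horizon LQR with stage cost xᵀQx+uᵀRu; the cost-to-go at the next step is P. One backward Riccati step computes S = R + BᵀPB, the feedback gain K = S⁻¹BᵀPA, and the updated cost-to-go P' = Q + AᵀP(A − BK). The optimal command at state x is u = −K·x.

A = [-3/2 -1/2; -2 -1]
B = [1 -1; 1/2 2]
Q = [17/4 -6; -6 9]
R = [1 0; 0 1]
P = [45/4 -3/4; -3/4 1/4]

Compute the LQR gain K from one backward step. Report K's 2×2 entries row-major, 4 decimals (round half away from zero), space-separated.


-1.0566 -0.3930 0.2347 0.0222

BᵀP = [10.8750 -0.6250; -12.7500 1.2500]
S = R + BᵀPB = [1 0; 0 1] + [10.5625 -12.1250; -12.1250 15.2500] = [11.5625 -12.1250; -12.1250 16.2500]
BᵀPA = [-15.0625 -4.8125; 16.6250 5.1250]
K = S⁻¹·BᵀPA = [-1.0566 -0.3930; 0.2347 0.0222]
A−BK = [-0.2087 -0.0849; -1.9411 -0.8479]
AᵀP(A−BK) = [1.9958 0.7748; 0.7748 0.3077]
P' = Q + AᵀP(A−BK) = [6.2458 -5.2252; -5.2252 9.3077]
tr(P') = 15.5535


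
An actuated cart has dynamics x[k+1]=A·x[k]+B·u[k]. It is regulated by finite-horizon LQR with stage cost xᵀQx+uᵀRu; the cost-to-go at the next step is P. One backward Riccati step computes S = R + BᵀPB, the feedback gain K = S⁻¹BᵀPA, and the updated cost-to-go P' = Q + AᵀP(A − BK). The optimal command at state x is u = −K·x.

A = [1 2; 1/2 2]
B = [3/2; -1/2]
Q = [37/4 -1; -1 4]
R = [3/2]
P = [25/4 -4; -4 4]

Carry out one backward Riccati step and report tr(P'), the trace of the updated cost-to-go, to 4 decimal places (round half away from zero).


BᵀP = [11.3750 -8.0000]
S = R + BᵀPB = [3/2] + [21.0625] = [22.5625]
BᵀPA = [7.3750 6.7500]
K = S⁻¹·BᵀPA = [0.3269 0.2992]
A−BK = [0.5097 1.5512; 0.6634 2.1496]
AᵀP(A−BK) = [0.8393 2.2936; 2.2936 6.9806]
P' = Q + AᵀP(A−BK) = [10.0893 1.2936; 1.2936 10.9806]
tr(P') = 21.0699

21.0699


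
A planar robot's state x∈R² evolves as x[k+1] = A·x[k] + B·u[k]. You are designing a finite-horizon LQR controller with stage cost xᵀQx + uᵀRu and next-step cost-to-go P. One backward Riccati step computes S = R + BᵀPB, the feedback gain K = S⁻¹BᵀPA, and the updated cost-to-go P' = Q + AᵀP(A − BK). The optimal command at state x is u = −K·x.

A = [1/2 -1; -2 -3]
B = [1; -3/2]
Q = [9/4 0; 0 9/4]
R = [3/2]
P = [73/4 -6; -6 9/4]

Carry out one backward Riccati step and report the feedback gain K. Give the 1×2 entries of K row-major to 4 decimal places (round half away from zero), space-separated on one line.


0.7562 0.0204

BᵀP = [27.2500 -9.3750]
S = R + BᵀPB = [3/2] + [41.3125] = [42.8125]
BᵀPA = [32.3750 0.8750]
K = S⁻¹·BᵀPA = [0.7562 0.0204]
A−BK = [-0.2562 -1.0204; -0.8657 -2.9693]
AᵀP(A−BK) = [1.0804 0.7133; 0.7133 2.4821]
P' = Q + AᵀP(A−BK) = [3.3304 0.7133; 0.7133 4.7321]
tr(P') = 8.0625


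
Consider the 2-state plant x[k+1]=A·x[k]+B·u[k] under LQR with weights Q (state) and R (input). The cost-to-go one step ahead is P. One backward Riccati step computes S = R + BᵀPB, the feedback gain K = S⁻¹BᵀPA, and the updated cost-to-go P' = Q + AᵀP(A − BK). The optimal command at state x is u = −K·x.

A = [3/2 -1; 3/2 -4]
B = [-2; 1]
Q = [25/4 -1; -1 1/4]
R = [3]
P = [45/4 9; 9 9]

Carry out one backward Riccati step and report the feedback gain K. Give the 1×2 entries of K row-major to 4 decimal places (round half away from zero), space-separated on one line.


BᵀP = [-13.5000 -9.0000]
S = R + BᵀPB = [3] + [18.0000] = [21.0000]
BᵀPA = [-33.7500 49.5000]
K = S⁻¹·BᵀPA = [-1.6071 2.3571]
A−BK = [-1.7143 3.7143; 3.1071 -6.3571]
AᵀP(A−BK) = [31.8214 -58.8214; -58.8214 110.5714]
P' = Q + AᵀP(A−BK) = [38.0714 -59.8214; -59.8214 110.8214]
tr(P') = 148.8929

-1.6071 2.3571


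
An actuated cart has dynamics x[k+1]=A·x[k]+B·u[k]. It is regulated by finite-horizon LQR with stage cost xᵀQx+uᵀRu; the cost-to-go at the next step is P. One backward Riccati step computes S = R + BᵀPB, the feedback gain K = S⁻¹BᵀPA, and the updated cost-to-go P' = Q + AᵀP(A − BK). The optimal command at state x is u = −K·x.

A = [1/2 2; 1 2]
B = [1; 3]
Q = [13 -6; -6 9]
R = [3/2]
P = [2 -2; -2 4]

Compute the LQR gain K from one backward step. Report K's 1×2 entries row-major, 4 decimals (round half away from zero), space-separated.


0.2909 0.4364

BᵀP = [-4.0000 10.0000]
S = R + BᵀPB = [3/2] + [26.0000] = [27.5000]
BᵀPA = [8.0000 12.0000]
K = S⁻¹·BᵀPA = [0.2909 0.4364]
A−BK = [0.2091 1.5636; 0.1273 0.6909]
AᵀP(A−BK) = [0.1727 0.5091; 0.5091 2.7636]
P' = Q + AᵀP(A−BK) = [13.1727 -5.4909; -5.4909 11.7636]
tr(P') = 24.9364


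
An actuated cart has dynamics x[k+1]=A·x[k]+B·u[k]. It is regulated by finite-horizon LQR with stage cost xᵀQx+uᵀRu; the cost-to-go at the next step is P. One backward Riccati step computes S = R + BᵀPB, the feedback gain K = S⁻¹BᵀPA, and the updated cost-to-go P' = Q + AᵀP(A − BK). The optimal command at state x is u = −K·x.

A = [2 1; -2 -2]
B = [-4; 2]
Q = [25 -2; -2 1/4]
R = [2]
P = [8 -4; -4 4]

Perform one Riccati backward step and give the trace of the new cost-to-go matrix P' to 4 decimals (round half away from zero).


BᵀP = [-40.0000 24.0000]
S = R + BᵀPB = [2] + [208.0000] = [210.0000]
BᵀPA = [-128.0000 -88.0000]
K = S⁻¹·BᵀPA = [-0.6095 -0.4190]
A−BK = [-0.4381 -0.6762; -0.7810 -1.1619]
AᵀP(A−BK) = [1.9810 2.3619; 2.3619 3.1238]
P' = Q + AᵀP(A−BK) = [26.9810 0.3619; 0.3619 3.3738]
tr(P') = 30.3548

30.3548


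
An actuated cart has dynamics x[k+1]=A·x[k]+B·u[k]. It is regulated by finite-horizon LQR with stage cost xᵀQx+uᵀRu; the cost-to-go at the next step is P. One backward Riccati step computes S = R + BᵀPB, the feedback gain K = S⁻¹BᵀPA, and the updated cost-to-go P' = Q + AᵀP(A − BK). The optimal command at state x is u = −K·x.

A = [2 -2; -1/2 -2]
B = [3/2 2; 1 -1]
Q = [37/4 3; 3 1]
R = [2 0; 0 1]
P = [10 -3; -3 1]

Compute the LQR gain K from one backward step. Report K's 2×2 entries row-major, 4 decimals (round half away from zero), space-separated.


BᵀP = [12.0000 -3.5000; 23.0000 -7.0000]
S = R + BᵀPB = [2 0; 0 1] + [14.5000 27.5000; 27.5000 53.0000] = [16.5000 27.5000; 27.5000 54.0000]
BᵀPA = [25.7500 -17.0000; 49.5000 -32.0000]
K = S⁻¹·BᵀPA = [0.2171 -0.2820; 0.8061 -0.4490]
A−BK = [0.0622 -0.6790; 0.0891 -2.1670]
AᵀP(A−BK) = [0.7574 -0.5139; -0.5139 0.8386]
P' = Q + AᵀP(A−BK) = [10.0074 2.4861; 2.4861 1.8386]
tr(P') = 11.8460

0.2171 -0.2820 0.8061 -0.4490


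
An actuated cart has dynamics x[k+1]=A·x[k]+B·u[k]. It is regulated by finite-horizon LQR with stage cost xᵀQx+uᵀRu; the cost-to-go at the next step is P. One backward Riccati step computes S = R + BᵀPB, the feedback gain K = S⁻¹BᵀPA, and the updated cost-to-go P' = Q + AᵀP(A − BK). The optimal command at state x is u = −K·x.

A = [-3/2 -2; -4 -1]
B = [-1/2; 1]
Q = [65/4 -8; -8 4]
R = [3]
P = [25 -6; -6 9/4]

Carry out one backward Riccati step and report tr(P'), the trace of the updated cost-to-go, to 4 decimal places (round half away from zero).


58.5429

BᵀP = [-18.5000 5.2500]
S = R + BᵀPB = [3] + [14.5000] = [17.5000]
BᵀPA = [6.7500 31.7500]
K = S⁻¹·BᵀPA = [0.3857 1.8143]
A−BK = [-1.3071 -1.0929; -4.3857 -2.8143]
AᵀP(A−BK) = [17.6464 14.7536; 14.7536 20.6464]
P' = Q + AᵀP(A−BK) = [33.8964 6.7536; 6.7536 24.6464]
tr(P') = 58.5429


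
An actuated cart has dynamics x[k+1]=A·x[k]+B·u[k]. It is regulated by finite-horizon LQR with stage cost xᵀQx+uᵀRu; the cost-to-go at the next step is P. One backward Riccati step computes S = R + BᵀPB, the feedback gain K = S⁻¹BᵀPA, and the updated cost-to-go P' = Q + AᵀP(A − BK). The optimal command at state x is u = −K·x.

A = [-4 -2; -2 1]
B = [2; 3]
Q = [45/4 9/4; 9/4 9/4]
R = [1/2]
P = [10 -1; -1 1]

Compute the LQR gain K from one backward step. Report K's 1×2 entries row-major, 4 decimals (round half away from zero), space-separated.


BᵀP = [17.0000 1.0000]
S = R + BᵀPB = [1/2] + [37.0000] = [37.5000]
BᵀPA = [-70.0000 -33.0000]
K = S⁻¹·BᵀPA = [-1.8667 -0.8800]
A−BK = [-0.2667 -0.2400; 3.6000 3.6400]
AᵀP(A−BK) = [17.3333 16.4000; 16.4000 15.9600]
P' = Q + AᵀP(A−BK) = [28.5833 18.6500; 18.6500 18.2100]
tr(P') = 46.7933

-1.8667 -0.8800


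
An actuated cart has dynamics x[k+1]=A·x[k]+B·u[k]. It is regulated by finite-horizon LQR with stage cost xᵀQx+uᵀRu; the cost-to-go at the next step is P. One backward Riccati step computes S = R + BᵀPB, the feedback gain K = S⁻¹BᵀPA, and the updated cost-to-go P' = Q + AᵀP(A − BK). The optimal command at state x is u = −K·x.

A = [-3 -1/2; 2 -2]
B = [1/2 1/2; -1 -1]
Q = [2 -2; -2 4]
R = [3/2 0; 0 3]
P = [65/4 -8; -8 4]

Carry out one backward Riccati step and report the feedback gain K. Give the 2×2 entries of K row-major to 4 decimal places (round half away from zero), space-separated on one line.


BᵀP = [16.1250 -8.0000; 16.1250 -8.0000]
S = R + BᵀPB = [3/2 0; 0 3] + [16.0625 16.0625; 16.0625 16.0625] = [17.5625 16.0625; 16.0625 19.0625]
BᵀPA = [-64.3750 7.9375; -64.3750 7.9375]
K = S⁻¹·BᵀPA = [-2.5153 0.3101; -1.2576 0.1551]
A−BK = [-1.1136 -0.7326; -1.7729 -1.5348]
AᵀP(A−BK) = [15.3700 -1.6777; -1.6777 0.3700]
P' = Q + AᵀP(A−BK) = [17.3700 -3.6777; -3.6777 4.3700]
tr(P') = 21.7399

-2.5153 0.3101 -1.2576 0.1551


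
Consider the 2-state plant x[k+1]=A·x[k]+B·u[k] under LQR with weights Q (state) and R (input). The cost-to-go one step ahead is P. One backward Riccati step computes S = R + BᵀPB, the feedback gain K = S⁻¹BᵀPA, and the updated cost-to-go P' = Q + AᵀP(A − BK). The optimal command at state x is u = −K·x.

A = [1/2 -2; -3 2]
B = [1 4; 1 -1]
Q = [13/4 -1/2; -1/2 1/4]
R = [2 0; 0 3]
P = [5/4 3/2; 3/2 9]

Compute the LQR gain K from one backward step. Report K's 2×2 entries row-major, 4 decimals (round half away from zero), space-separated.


BᵀP = [2.7500 10.5000; 3.5000 -3.0000]
S = R + BᵀPB = [2 0; 0 3] + [13.2500 0.5000; 0.5000 17.0000] = [15.2500 0.5000; 0.5000 20.0000]
BᵀPA = [-30.1250 15.5000; 10.7500 -13.0000]
K = S⁻¹·BᵀPA = [-1.9947 1.0386; 0.5874 -0.6760]
A−BK = [0.1452 -0.3347; -0.4180 0.2855]
AᵀP(A−BK) = [10.4089 -6.1969; -6.1969 4.1148]
P' = Q + AᵀP(A−BK) = [13.6589 -6.6969; -6.6969 4.3648]
tr(P') = 18.0238

-1.9947 1.0386 0.5874 -0.6760


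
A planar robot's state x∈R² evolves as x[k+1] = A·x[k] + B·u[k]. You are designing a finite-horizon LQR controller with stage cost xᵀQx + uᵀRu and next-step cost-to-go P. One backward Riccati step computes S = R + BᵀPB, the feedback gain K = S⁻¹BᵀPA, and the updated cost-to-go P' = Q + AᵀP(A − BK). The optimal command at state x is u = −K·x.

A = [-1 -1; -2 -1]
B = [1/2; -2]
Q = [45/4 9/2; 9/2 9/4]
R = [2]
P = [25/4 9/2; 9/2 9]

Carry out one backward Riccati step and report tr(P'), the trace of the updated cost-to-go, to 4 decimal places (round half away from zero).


36.9928

BᵀP = [-5.8750 -15.7500]
S = R + BᵀPB = [2] + [28.5625] = [30.5625]
BᵀPA = [37.3750 21.6250]
K = S⁻¹·BᵀPA = [1.2229 0.7076]
A−BK = [-1.6115 -1.3538; 0.4458 0.4151]
AᵀP(A−BK) = [14.5440 11.3047; 11.3047 8.9489]
P' = Q + AᵀP(A−BK) = [25.7940 15.8047; 15.8047 11.1989]
tr(P') = 36.9928


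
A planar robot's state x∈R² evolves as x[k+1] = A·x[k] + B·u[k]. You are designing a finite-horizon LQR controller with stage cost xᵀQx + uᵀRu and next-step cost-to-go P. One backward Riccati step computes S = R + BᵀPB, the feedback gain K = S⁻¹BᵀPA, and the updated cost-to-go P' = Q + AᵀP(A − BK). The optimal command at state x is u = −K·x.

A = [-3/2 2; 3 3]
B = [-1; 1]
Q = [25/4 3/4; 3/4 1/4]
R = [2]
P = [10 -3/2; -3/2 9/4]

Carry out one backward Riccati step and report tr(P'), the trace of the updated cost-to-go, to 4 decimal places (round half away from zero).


BᵀP = [-11.5000 3.7500]
S = R + BᵀPB = [2] + [15.2500] = [17.2500]
BᵀPA = [28.5000 -11.7500]
K = S⁻¹·BᵀPA = [1.6522 -0.6812]
A−BK = [0.1522 1.3188; 1.3478 3.6812]
AᵀP(A−BK) = [9.1630 7.4130; 7.4130 34.2464]
P' = Q + AᵀP(A−BK) = [15.4130 8.1630; 8.1630 34.4964]
tr(P') = 49.9094

49.9094


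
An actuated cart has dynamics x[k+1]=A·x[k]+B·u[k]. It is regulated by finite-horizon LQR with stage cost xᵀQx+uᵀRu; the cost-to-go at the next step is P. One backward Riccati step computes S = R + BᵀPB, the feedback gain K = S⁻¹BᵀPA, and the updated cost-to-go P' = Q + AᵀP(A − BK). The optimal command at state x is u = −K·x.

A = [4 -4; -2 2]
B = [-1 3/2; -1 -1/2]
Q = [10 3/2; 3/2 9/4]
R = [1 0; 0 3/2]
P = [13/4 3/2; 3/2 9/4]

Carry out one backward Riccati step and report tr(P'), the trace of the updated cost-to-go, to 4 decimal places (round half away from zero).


28.8949

BᵀP = [-4.7500 -3.7500; 4.1250 1.1250]
S = R + BᵀPB = [1 0; 0 3/2] + [8.5000 -5.2500; -5.2500 5.6250] = [9.5000 -5.2500; -5.2500 7.1250]
BᵀPA = [-11.5000 11.5000; 14.2500 -14.2500]
K = S⁻¹·BᵀPA = [-0.1776 0.1776; 1.8692 -1.8692]
A−BK = [1.0187 -1.0187; -1.2430 1.2430]
AᵀP(A−BK) = [8.3224 -8.3224; -8.3224 8.3224]
P' = Q + AᵀP(A−BK) = [18.3224 -6.8224; -6.8224 10.5724]
tr(P') = 28.8949


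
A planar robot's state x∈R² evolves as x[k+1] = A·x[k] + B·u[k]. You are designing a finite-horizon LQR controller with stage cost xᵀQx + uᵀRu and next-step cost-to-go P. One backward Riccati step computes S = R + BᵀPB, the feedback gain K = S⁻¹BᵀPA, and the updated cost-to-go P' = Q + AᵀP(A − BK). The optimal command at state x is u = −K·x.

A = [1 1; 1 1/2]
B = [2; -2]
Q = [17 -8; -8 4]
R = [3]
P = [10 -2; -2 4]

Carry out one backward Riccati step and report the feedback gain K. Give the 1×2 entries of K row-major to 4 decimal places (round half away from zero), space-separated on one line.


0.1600 0.2400

BᵀP = [24.0000 -12.0000]
S = R + BᵀPB = [3] + [72.0000] = [75.0000]
BᵀPA = [12.0000 18.0000]
K = S⁻¹·BᵀPA = [0.1600 0.2400]
A−BK = [0.6800 0.5200; 1.3200 0.9800]
AᵀP(A−BK) = [8.0800 6.1200; 6.1200 4.6800]
P' = Q + AᵀP(A−BK) = [25.0800 -1.8800; -1.8800 8.6800]
tr(P') = 33.7600


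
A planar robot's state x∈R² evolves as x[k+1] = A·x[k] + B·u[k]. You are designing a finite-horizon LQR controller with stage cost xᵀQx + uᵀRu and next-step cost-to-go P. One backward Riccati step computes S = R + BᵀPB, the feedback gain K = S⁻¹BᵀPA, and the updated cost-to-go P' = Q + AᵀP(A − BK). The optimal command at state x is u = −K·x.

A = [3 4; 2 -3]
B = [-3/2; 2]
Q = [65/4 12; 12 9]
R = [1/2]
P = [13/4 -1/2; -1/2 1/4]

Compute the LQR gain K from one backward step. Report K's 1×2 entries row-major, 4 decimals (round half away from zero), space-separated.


-1.2804 -2.3069

BᵀP = [-5.8750 1.2500]
S = R + BᵀPB = [1/2] + [11.3125] = [11.8125]
BᵀPA = [-15.1250 -27.2500]
K = S⁻¹·BᵀPA = [-1.2804 -2.3069]
A−BK = [1.0794 0.5397; 4.5608 1.6138]
AᵀP(A−BK) = [4.8836 3.1085; 3.1085 3.3876]
P' = Q + AᵀP(A−BK) = [21.1336 15.1085; 15.1085 12.3876]
tr(P') = 33.5212
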